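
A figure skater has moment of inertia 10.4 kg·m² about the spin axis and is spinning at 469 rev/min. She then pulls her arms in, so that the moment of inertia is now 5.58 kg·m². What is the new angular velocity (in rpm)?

ω₂ ≈ 874 rpm

Angular momentum about the spin axis is conserved since the torque about it is zero.
ω₂ = I₁ω₁ / I₂ = (10.40)(469 rpm) / (5.580) = 874.1 rpm.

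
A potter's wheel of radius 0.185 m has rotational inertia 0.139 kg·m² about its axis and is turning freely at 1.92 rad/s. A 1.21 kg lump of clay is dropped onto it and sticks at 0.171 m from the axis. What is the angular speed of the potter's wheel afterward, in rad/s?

The added mass arrives with no angular momentum about the axis, and any external torque about the axis is negligible, so the system's angular momentum is conserved.
Added inertia Σmr² = (1.21)(0.171)² = 0.03538 kg·m²; I_f = 0.1390 + 0.03538 = 0.1744 kg·m².
ω_f = I_p ω_i / I_f = (0.1390)(1.92) / 0.1744 = 1.530 rad/s.

ω_f ≈ 1.53 rad/s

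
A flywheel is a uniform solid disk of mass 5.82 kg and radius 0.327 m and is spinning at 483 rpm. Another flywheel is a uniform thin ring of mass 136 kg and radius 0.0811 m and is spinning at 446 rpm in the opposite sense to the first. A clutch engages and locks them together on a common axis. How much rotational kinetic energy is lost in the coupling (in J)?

ΔKE lost ≈ 1090 J

The coupling torques are internal; angular momentum about the shared axis is conserved.
Moments of inertia: I_A = ½(5.82)(0.327)² = 0.3112 kg·m²; I_B = (136)(0.0811)² = 0.8945 kg·m².
Taking A's sense as positive: L = (0.3112)(483) − (0.8945)(446) = -248.7 kg·m²·rpm.
Combined I = 0.3112 + 0.8945 = 1.206 kg·m².
ω_f = L / I = -248.7 / 1.206 = -206.2 rpm.
KE_i = ½ΣIω² = 1374 J; KE_f = ½(1.206)(21.60)² = 281.2 J.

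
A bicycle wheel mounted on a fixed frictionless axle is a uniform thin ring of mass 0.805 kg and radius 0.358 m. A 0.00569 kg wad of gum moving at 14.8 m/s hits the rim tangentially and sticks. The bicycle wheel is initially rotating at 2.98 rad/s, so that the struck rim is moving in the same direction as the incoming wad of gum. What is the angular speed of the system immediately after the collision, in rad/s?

About the axle the impulsive forces during the collision are internal, so angular momentum about that axis is conserved.
I_p = (0.805)(0.358)² = 0.1032 kg·m². Taking the sense of the wad of gum's angular momentum as positive, L_{wad} = m v R = (0.00569)(14.8)(0.358) = 0.03015 kg·m²/s.
L_i = +I_p ω_p + m v R = +(0.1032)(2.98) + 0.03015 = 0.3376 kg·m²/s.
After sticking, I_f = I_p + m R² = 0.1032 + (0.00569)(0.358)² = 0.1039 kg·m².
ω_f = L_i / I_f = 0.3376 / 0.1039 = 3.249 rad/s.

|ω_f| ≈ 3.25 rad/s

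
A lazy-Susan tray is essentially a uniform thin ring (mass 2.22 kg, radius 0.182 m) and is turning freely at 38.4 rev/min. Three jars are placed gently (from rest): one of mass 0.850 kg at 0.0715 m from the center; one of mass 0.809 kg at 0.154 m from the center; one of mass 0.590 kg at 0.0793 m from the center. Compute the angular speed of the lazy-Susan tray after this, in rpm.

ω_f ≈ 28.0 rpm

The added mass arrives with no angular momentum about the center, and any external torque about the center is negligible, so the system's angular momentum is conserved.
I_p = (2.22)(0.182)² = 0.07354 kg·m².
Added inertia Σmr² = (0.850)(0.0715)² + (0.809)(0.154)² + (0.590)(0.0793)² = 0.02724 kg·m²; I_f = 0.07354 + 0.02724 = 0.1008 kg·m².
ω_f = I_p ω_i / I_f = (0.07354)(38.4) / 0.1008 = 28.02 rpm.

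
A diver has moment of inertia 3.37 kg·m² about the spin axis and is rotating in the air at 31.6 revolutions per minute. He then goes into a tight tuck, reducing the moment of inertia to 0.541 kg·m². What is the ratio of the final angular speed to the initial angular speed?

Angular momentum about the spin axis is conserved since the torque about it is zero.
ω₂/ω₁ = I₁/I₂ = 3.370 / 0.5410 = 6.229.

ω₂/ω₁ ≈ 6.23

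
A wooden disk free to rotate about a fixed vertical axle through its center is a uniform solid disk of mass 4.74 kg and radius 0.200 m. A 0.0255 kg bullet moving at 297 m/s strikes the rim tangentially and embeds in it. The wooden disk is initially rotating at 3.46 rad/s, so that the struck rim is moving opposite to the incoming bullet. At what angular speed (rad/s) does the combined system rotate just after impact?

|ω_f| ≈ 12.4 rad/s

About the axle the impulsive forces during the collision are internal, so angular momentum about that axis is conserved.
I_p = ½(4.74)(0.200)² = 0.09480 kg·m². Taking the sense of the bullet's angular momentum as positive, L_{bullet} = m v R = (0.0255)(297)(0.200) = 1.515 kg·m²/s.
L_i = −I_p ω_p + m v R = −(0.09480)(3.46) + 1.515 = 1.187 kg·m²/s.
After sticking, I_f = I_p + m R² = 0.09480 + (0.0255)(0.200)² = 0.09582 kg·m².
ω_f = L_i / I_f = 1.187 / 0.09582 = 12.38 rad/s.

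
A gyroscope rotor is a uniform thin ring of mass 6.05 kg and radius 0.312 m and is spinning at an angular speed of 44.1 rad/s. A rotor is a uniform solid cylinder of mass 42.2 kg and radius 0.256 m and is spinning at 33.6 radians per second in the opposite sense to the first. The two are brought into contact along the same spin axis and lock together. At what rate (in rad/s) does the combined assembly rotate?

|ω_f| ≈ 10.4 rad/s

No external torque acts about the common axis, so total angular momentum is conserved.
Moments of inertia: I_A = (6.05)(0.312)² = 0.5889 kg·m²; I_B = ½(42.2)(0.256)² = 1.383 kg·m².
Taking A's sense as positive: L = (0.5889)(44.1) − (1.383)(33.6) = -20.49 kg·m²·rad/s.
Combined I = 0.5889 + 1.383 = 1.972 kg·m².
ω_f = L / I = -20.49 / 1.972 = -10.39 rad/s.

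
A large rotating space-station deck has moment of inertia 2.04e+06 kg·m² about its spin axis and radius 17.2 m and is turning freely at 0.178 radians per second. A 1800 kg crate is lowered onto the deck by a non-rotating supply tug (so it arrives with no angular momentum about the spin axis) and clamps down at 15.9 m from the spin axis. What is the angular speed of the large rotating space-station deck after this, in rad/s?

No external torque acts about the spin axis; L_before = L_after.
Added inertia Σmr² = (1800)(15.9)² = 4.551e+05 kg·m²; I_f = 2.040e+06 + 4.551e+05 = 2.495e+06 kg·m².
ω_f = I_p ω_i / I_f = (2.040e+06)(0.178) / 2.495e+06 = 0.1455 rad/s.

ω_f ≈ 0.146 rad/s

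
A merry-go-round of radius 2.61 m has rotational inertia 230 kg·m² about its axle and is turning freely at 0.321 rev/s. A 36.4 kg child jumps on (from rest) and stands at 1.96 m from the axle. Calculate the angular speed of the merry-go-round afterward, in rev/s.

ω_f ≈ 0.200 rev/s

No external torque acts about the axle; L_before = L_after.
Added inertia Σmr² = (36.4)(1.96)² = 139.8 kg·m²; I_f = 230.0 + 139.8 = 369.8 kg·m².
ω_f = I_p ω_i / I_f = (230.0)(0.321) / 369.8 = 0.1996 rev/s.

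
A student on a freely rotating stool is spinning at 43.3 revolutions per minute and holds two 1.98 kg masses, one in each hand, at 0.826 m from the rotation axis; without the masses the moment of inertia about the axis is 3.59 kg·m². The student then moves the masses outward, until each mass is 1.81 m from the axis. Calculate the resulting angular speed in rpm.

ω₂ ≈ 16.4 rpm

No external torque acts about the spin axis, so angular momentum is conserved.
I₁ = 3.59 + 2(1.98)(0.826)² = 6.292 kg·m²; I₂ = 3.59 + 2(1.98)(1.81)² = 16.56 kg·m².
ω₂ = I₁ω₁ / I₂ = (6.292)(43.3 rpm) / (16.56) = 16.45 rpm.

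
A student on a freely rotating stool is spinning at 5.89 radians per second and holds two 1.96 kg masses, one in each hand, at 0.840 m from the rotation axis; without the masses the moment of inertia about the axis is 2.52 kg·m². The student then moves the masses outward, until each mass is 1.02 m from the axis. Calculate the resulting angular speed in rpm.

Angular momentum about the spin axis is conserved since the torque about it is zero.
I₁ = 2.52 + 2(1.96)(0.840)² = 5.286 kg·m²; I₂ = 2.52 + 2(1.96)(1.02)² = 6.598 kg·m².
ω₂ = I₁ω₁ / I₂ = (5.286)(5.89 rad/s) / (6.598) = 4.718 rad/s = 45.06 rpm.

ω₂ ≈ 45.1 rpm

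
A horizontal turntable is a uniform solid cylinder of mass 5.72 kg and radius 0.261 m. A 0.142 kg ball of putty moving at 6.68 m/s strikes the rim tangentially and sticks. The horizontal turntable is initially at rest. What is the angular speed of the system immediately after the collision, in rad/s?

|ω_f| ≈ 1.21 rad/s

About the axle the impulsive forces during the collision are internal, so angular momentum about that axis is conserved.
I_p = ½(5.72)(0.261)² = 0.1948 kg·m². Taking the sense of the ball of putty's angular momentum as positive, L_{ball} = m v R = (0.142)(6.68)(0.261) = 0.2476 kg·m²/s.
L_i = 0 + 0.2476 = 0.2476 kg·m²/s.
After sticking, I_f = I_p + m R² = 0.1948 + (0.142)(0.261)² = 0.2045 kg·m².
ω_f = L_i / I_f = 0.2476 / 0.2045 = 1.211 rad/s.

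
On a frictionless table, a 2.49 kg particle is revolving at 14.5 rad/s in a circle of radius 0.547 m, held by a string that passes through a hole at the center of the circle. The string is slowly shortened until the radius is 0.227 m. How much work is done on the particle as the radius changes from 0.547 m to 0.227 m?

W ≈ 376 J

No torque about the axis ⇒ m r₁² ω₁ = m r₂² ω₂.
ω₂ = ω₁ (r₁/r₂)² = (14.5)(0.547/0.227)² = 84.20 rad/s.
W = ΔKE = ½m(v₂² − v₁²) = 376.5 J.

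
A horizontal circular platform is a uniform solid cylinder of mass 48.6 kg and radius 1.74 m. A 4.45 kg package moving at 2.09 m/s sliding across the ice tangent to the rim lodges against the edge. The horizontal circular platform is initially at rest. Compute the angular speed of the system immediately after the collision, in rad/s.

|ω_f| ≈ 0.186 rad/s

About the central axle the impulsive forces during the collision are internal, so angular momentum about that axis is conserved.
I_p = ½(48.6)(1.74)² = 73.57 kg·m². Taking the sense of the package's angular momentum as positive, L_{package} = m v R = (4.45)(2.09)(1.74) = 16.18 kg·m²/s.
L_i = 0 + 16.18 = 16.18 kg·m²/s.
After sticking, I_f = I_p + m R² = 73.57 + (4.45)(1.74)² = 87.04 kg·m².
ω_f = L_i / I_f = 16.18 / 87.04 = 0.1859 rad/s.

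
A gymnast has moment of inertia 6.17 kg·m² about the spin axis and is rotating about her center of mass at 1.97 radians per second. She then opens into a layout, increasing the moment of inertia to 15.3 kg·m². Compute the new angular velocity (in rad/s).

With no external torque about the axis, L is conserved: I₁ω₁ = I₂ω₂.
ω₂ = I₁ω₁ / I₂ = (6.170)(1.97 rad/s) / (15.30) = 0.7944 rad/s.

ω₂ ≈ 0.794 rad/s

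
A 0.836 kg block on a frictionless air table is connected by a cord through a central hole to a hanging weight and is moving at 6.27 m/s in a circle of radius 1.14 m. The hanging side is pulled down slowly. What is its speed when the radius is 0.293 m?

v₂ ≈ 24.4 m/s

The only horizontal force on the mass is along the cord (radial), so it exerts no torque about the hole and angular momentum m v r is conserved.
v₂ = v₁ r₁ / r₂ = (6.27)(1.14) / (0.293) = 24.40 m/s.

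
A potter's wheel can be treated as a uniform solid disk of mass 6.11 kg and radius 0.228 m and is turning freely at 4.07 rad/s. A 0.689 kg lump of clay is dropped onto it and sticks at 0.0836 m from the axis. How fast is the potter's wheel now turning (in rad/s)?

ω_f ≈ 3.95 rad/s

The added mass arrives with no angular momentum about the axis, and any external torque about the axis is negligible, so the system's angular momentum is conserved.
I_p = ½(6.11)(0.228)² = 0.1588 kg·m².
Added inertia Σmr² = (0.689)(0.0836)² = 0.004815 kg·m²; I_f = 0.1588 + 0.004815 = 0.1636 kg·m².
ω_f = I_p ω_i / I_f = (0.1588)(4.07) / 0.1636 = 3.950 rad/s.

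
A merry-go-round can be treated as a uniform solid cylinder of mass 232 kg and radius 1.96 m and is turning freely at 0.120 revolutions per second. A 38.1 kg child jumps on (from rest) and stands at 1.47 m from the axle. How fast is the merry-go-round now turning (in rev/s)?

ω_f ≈ 0.101 rev/s

The added mass arrives with no angular momentum about the axle, and any external torque about the axle is negligible, so the system's angular momentum is conserved.
I_p = ½(232)(1.96)² = 445.6 kg·m².
Added inertia Σmr² = (38.1)(1.47)² = 82.33 kg·m²; I_f = 445.6 + 82.33 = 528.0 kg·m².
ω_f = I_p ω_i / I_f = (445.6)(0.120) / 528.0 = 0.1013 rev/s.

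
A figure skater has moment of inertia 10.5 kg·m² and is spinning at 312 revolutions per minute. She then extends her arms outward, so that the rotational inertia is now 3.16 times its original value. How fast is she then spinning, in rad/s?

Angular momentum about the spin axis is conserved since the torque about it is zero.
I₂ = 3.16 × 10.5 = 33.18 kg·m².
ω₂ = I₁ω₁ / I₂ = (10.50)(312 rpm) / (33.18) = 98.73 rpm = 10.34 rad/s.

ω₂ ≈ 10.3 rad/s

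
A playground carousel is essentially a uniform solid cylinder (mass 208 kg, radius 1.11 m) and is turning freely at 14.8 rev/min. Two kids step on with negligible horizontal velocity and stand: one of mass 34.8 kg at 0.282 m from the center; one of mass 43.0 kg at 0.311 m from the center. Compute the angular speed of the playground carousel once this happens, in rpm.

ω_f ≈ 14.0 rpm

The added mass arrives with no angular momentum about the center, and any external torque about the center is negligible, so the system's angular momentum is conserved.
I_p = ½(208)(1.11)² = 128.1 kg·m².
Added inertia Σmr² = (34.8)(0.282)² + (43.0)(0.311)² = 6.926 kg·m²; I_f = 128.1 + 6.926 = 135.1 kg·m².
ω_f = I_p ω_i / I_f = (128.1)(14.8) / 135.1 = 14.04 rpm.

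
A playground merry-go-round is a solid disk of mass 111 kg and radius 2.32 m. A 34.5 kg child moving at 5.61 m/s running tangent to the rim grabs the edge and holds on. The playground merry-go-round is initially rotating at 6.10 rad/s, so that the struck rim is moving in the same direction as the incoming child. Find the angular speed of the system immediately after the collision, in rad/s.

The axle reaction passes through the axle and exerts no torque about it; angular momentum about the axle is conserved through the impact.
I_p = ½(111)(2.32)² = 298.7 kg·m². Taking the sense of the child's angular momentum as positive, L_{child} = m v R = (34.5)(5.61)(2.32) = 449.0 kg·m²/s.
L_i = +I_p ω_p + m v R = +(298.7)(6.10) + 449.0 = 2271 kg·m²/s.
After sticking, I_f = I_p + m R² = 298.7 + (34.5)(2.32)² = 484.4 kg·m².
ω_f = L_i / I_f = 2271 / 484.4 = 4.689 rad/s.

|ω_f| ≈ 4.69 rad/s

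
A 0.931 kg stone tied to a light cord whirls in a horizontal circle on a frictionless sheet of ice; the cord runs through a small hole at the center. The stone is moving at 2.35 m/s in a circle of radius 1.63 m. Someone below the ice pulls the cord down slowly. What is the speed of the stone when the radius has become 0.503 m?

v₂ ≈ 7.62 m/s

The only horizontal force on the mass is along the cord (radial), so it exerts no torque about the hole and angular momentum m v r is conserved.
v₂ = v₁ r₁ / r₂ = (2.35)(1.63) / (0.503) = 7.615 m/s.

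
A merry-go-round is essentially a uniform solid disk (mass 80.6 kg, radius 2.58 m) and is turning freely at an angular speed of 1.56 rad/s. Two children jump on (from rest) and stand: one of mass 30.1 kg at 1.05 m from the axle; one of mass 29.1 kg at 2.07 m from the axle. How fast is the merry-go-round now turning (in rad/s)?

The added mass arrives with no angular momentum about the axle, and any external torque about the axle is negligible, so the system's angular momentum is conserved.
I_p = ½(80.6)(2.58)² = 268.3 kg·m².
Added inertia Σmr² = (30.1)(1.05)² + (29.1)(2.07)² = 157.9 kg·m²; I_f = 268.3 + 157.9 = 426.1 kg·m².
ω_f = I_p ω_i / I_f = (268.3)(1.56) / 426.1 = 0.9820 rad/s.

ω_f ≈ 0.982 rad/s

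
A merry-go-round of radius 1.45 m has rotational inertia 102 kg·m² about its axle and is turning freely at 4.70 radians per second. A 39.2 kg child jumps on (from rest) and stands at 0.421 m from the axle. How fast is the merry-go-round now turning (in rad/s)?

ω_f ≈ 4.40 rad/s

The added mass arrives with no angular momentum about the axle, and any external torque about the axle is negligible, so the system's angular momentum is conserved.
Added inertia Σmr² = (39.2)(0.421)² = 6.948 kg·m²; I_f = 102.0 + 6.948 = 108.9 kg·m².
ω_f = I_p ω_i / I_f = (102.0)(4.70) / 108.9 = 4.400 rad/s.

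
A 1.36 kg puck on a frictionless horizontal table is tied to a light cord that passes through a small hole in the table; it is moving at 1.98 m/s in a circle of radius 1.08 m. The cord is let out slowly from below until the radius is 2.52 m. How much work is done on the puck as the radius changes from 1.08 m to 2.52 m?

Central (radial) force ⇒ zero torque about the center ⇒ m v r is constant.
v₂ = v₁ r₁ / r₂ = (1.98)(1.08) / (2.52) = 0.8486 m/s.
W = ΔKE = ½m(v₂² − v₁²) = -2.176 J.

W ≈ -2.18 J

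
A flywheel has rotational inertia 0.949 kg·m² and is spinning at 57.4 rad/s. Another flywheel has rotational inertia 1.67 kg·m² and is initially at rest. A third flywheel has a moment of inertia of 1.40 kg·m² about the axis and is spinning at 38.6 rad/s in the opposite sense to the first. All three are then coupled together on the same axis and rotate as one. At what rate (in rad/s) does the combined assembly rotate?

The coupling torques are internal; angular momentum about the shared axis is conserved.
Taking A's sense as positive: L = (0.9490)(57.4) − (1.400)(38.6) = 0.4326 kg·m²·rad/s.
Combined I = 0.9490 + 1.670 + 1.400 = 4.019 kg·m².
ω_f = L / I = 0.4326 / 4.019 = 0.1076 rad/s.

|ω_f| ≈ 0.108 rad/s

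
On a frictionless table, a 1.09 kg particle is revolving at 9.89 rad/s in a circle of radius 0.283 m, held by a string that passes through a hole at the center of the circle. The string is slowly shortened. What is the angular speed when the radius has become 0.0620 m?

ω₂ ≈ 206 rad/s

No torque about the axis ⇒ m r₁² ω₁ = m r₂² ω₂.
ω₂ = ω₁ (r₁/r₂)² = (9.89)(0.283/0.0620)² = 206.1 rad/s.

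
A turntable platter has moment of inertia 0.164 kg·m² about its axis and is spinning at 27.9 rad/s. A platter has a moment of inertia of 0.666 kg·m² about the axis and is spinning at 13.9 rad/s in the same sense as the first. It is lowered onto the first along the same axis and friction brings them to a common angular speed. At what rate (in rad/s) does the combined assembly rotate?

|ω_f| ≈ 16.7 rad/s

No external torque acts about the common axis, so total angular momentum is conserved.
Taking A's sense as positive: L = (0.1640)(27.9) + (0.6660)(13.9) = 13.83 kg·m²·rad/s.
Combined I = 0.1640 + 0.6660 = 0.8300 kg·m².
ω_f = L / I = 13.83 / 0.8300 = 16.67 rad/s.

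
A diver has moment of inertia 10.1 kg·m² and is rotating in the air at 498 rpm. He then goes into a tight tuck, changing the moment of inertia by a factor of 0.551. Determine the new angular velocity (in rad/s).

No external torque acts about the spin axis, so angular momentum is conserved.
I₂ = 0.551 × 10.1 = 5.565 kg·m².
ω₂ = I₁ω₁ / I₂ = (10.10)(498 rpm) / (5.565) = 903.8 rpm = 94.65 rad/s.

ω₂ ≈ 94.6 rad/s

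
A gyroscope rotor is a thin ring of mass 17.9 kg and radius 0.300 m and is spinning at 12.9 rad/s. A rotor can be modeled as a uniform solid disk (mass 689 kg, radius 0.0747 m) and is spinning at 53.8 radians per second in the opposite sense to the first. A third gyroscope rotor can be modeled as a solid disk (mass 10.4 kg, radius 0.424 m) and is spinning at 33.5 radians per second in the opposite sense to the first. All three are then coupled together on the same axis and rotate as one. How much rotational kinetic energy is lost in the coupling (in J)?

No external torque acts about the common axis, so total angular momentum is conserved.
Moments of inertia: I_A = (17.9)(0.300)² = 1.611 kg·m²; I_B = ½(689)(0.0747)² = 1.922 kg·m²; I_C = ½(10.4)(0.424)² = 0.9348 kg·m².
Taking A's sense as positive: L = (1.611)(12.9) − (1.922)(53.8) − (0.9348)(33.5) = -114.0 kg·m²·rad/s.
Combined I = 1.611 + 1.922 + 0.9348 = 4.468 kg·m².
ω_f = L / I = -114.0 / 4.468 = -25.50 rad/s.
KE_i = ½ΣIω² = 3441 J; KE_f = ½(4.468)(25.50)² = 1453 J.

ΔKE lost ≈ 1990 J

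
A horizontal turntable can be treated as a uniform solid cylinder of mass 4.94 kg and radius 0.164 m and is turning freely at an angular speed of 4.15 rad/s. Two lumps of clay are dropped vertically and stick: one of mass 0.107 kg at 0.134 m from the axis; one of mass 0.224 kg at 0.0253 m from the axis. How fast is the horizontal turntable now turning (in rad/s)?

The added mass arrives with no angular momentum about the axis, and any external torque about the axis is negligible, so the system's angular momentum is conserved.
I_p = ½(4.94)(0.164)² = 0.06643 kg·m².
Added inertia Σmr² = (0.107)(0.134)² + (0.224)(0.0253)² = 0.002065 kg·m²; I_f = 0.06643 + 0.002065 = 0.06850 kg·m².
ω_f = I_p ω_i / I_f = (0.06643)(4.15) / 0.06850 = 4.025 rad/s.

ω_f ≈ 4.02 rad/s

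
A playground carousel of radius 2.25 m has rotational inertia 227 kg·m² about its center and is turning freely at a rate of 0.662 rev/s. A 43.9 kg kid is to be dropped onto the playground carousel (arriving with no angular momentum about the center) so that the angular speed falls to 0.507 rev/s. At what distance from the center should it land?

r ≈ 1.26 m

The added mass arrives with no angular momentum about the center, and any external torque about the center is negligible, so the system's angular momentum is conserved.
I_p ω_i = (I_p + m r²) ω_f ⇒ m r² = I_p(ω_i/ω_f − 1) = 227.0(0.662/0.507 − 1) = 69.40 kg·m².
r = √(69.40/43.9) = 1.257 m.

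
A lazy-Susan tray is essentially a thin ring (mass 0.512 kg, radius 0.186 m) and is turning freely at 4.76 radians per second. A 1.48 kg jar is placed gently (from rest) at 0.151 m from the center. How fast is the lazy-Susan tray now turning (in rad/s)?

No external torque acts about the center; L_before = L_after.
I_p = (0.512)(0.186)² = 0.01771 kg·m².
Added inertia Σmr² = (1.48)(0.151)² = 0.03375 kg·m²; I_f = 0.01771 + 0.03375 = 0.05146 kg·m².
ω_f = I_p ω_i / I_f = (0.01771)(4.76) / 0.05146 = 1.638 rad/s.

ω_f ≈ 1.64 rad/s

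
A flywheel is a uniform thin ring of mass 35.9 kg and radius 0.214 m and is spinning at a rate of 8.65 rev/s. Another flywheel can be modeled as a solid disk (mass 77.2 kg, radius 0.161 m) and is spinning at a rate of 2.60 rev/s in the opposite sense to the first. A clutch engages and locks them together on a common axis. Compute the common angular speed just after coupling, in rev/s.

No external torque acts about the common axis, so total angular momentum is conserved.
Moments of inertia: I_A = (35.9)(0.214)² = 1.644 kg·m²; I_B = ½(77.2)(0.161)² = 1.001 kg·m².
Taking A's sense as positive: L = (1.644)(8.65) − (1.001)(2.60) = 11.62 kg·m²·rev/s.
Combined I = 1.644 + 1.001 = 2.645 kg·m².
ω_f = L / I = 11.62 / 2.645 = 4.394 rev/s.

|ω_f| ≈ 4.39 rev/s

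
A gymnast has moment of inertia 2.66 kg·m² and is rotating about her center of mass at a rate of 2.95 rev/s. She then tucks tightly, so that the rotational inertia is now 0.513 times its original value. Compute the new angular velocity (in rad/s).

ω₂ ≈ 36.1 rad/s

Angular momentum about the spin axis is conserved since the torque about it is zero.
I₂ = 0.513 × 2.66 = 1.365 kg·m².
ω₂ = I₁ω₁ / I₂ = (2.660)(2.95 rev/s) / (1.365) = 5.750 rev/s = 36.13 rad/s.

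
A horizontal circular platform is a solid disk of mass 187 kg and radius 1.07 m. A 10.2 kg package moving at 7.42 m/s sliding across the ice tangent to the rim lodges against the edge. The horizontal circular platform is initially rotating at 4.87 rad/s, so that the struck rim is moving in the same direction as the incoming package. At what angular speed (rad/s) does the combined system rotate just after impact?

The axle reaction passes through the central axle and exerts no torque about it; angular momentum about the central axle is conserved through the impact.
I_p = ½(187)(1.07)² = 107.0 kg·m². Taking the sense of the package's angular momentum as positive, L_{package} = m v R = (10.2)(7.42)(1.07) = 80.98 kg·m²/s.
L_i = +I_p ω_p + m v R = +(107.0)(4.87) + 80.98 = 602.3 kg·m²/s.
After sticking, I_f = I_p + m R² = 107.0 + (10.2)(1.07)² = 118.7 kg·m².
ω_f = L_i / I_f = 602.3 / 118.7 = 5.073 rad/s.

|ω_f| ≈ 5.07 rad/s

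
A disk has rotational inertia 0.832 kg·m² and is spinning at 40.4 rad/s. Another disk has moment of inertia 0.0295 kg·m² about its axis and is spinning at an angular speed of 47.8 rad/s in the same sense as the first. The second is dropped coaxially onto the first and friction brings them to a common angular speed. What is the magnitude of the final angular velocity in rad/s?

No external torque acts about the common axis, so total angular momentum is conserved.
Taking A's sense as positive: L = (0.8320)(40.4) + (0.02950)(47.8) = 35.02 kg·m²·rad/s.
Combined I = 0.8320 + 0.02950 = 0.8615 kg·m².
ω_f = L / I = 35.02 / 0.8615 = 40.65 rad/s.

|ω_f| ≈ 40.7 rad/s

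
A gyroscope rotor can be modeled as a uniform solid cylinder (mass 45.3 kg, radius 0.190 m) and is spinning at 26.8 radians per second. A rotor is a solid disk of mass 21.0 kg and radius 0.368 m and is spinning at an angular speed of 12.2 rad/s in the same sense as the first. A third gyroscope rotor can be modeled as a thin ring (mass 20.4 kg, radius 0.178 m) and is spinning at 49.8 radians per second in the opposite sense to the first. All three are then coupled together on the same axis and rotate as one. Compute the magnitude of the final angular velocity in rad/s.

The coupling torques are internal; angular momentum about the shared axis is conserved.
Moments of inertia: I_A = ½(45.3)(0.190)² = 0.8177 kg·m²; I_B = ½(21.0)(0.368)² = 1.422 kg·m²; I_C = (20.4)(0.178)² = 0.6464 kg·m².
Taking A's sense as positive: L = (0.8177)(26.8) + (1.422)(12.2) − (0.6464)(49.8) = 7.073 kg·m²·rad/s.
Combined I = 0.8177 + 1.422 + 0.6464 = 2.886 kg·m².
ω_f = L / I = 7.073 / 2.886 = 2.451 rad/s.

|ω_f| ≈ 2.45 rad/s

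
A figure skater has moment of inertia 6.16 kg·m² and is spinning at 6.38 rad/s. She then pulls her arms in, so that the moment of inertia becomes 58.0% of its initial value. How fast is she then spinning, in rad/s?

ω₂ ≈ 11.0 rad/s

With no external torque about the axis, L is conserved: I₁ω₁ = I₂ω₂.
I₂ = 0.580 × 6.16 = 3.573 kg·m².
ω₂ = I₁ω₁ / I₂ = (6.160)(6.38 rad/s) / (3.573) = 11.00 rad/s.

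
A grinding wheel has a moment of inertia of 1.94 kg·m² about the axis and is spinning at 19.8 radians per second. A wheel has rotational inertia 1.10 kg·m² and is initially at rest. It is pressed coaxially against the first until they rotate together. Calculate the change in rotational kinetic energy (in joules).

ΔKE ≈ -138 J

The coupling torques are internal; angular momentum about the shared axis is conserved.
Taking A's sense as positive: L = (1.940)(19.8) = 38.41 kg·m²·rad/s.
Combined I = 1.940 + 1.100 = 3.040 kg·m².
ω_f = L / I = 38.41 / 3.040 = 12.64 rad/s.
KE_i = ½ΣIω² = 380.3 J; KE_f = ½(3.040)(12.64)² = 242.7 J.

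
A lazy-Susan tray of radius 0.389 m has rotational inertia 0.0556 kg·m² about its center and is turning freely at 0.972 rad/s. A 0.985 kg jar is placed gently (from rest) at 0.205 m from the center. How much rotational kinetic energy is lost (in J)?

The added mass arrives with no angular momentum about the center, and any external torque about the center is negligible, so the system's angular momentum is conserved.
Added inertia Σmr² = (0.985)(0.205)² = 0.04139 kg·m²; I_f = 0.05560 + 0.04139 = 0.09699 kg·m².
ω_f = I_p ω_i / I_f = (0.05560)(0.972) / 0.09699 = 0.5572 rad/s.
KE_i = ½(0.05560)(0.9720 rad/s)² = 0.02626 J; KE_f = ½(0.09699)(0.5572)² = 0.01506 J.

energy lost ≈ 0.0112 J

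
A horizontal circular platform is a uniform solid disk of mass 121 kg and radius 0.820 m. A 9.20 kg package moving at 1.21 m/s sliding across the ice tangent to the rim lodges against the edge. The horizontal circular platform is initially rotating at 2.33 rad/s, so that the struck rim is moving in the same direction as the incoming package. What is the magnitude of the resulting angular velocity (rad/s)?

About the central axle the impulsive forces during the collision are internal, so angular momentum about that axis is conserved.
I_p = ½(121)(0.820)² = 40.68 kg·m². Taking the sense of the package's angular momentum as positive, L_{package} = m v R = (9.20)(1.21)(0.820) = 9.128 kg·m²/s.
L_i = +I_p ω_p + m v R = +(40.68)(2.33) + 9.128 = 103.9 kg·m²/s.
After sticking, I_f = I_p + m R² = 40.68 + (9.20)(0.820)² = 46.87 kg·m².
ω_f = L_i / I_f = 103.9 / 46.87 = 2.217 rad/s.

|ω_f| ≈ 2.22 rad/s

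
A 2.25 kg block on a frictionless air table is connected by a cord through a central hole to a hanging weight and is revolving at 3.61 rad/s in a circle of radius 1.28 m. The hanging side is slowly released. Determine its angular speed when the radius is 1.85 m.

ω₂ ≈ 1.73 rad/s

No torque about the axis ⇒ m r₁² ω₁ = m r₂² ω₂.
ω₂ = ω₁ (r₁/r₂)² = (3.61)(1.28/1.85)² = 1.728 rad/s.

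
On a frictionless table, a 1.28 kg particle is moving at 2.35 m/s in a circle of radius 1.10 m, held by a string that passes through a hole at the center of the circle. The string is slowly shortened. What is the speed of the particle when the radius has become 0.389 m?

The only horizontal force on the mass is along the cord (radial), so it exerts no torque about the hole and angular momentum m v r is conserved.
v₂ = v₁ r₁ / r₂ = (2.35)(1.10) / (0.389) = 6.645 m/s.

v₂ ≈ 6.65 m/s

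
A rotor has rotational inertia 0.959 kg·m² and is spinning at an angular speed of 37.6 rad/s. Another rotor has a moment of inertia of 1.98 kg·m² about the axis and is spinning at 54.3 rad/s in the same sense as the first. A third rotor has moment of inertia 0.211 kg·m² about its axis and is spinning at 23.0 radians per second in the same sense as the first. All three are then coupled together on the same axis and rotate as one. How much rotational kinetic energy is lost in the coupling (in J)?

No external torque acts about the common axis, so total angular momentum is conserved.
Taking A's sense as positive: L = (0.9590)(37.6) + (1.980)(54.3) + (0.2110)(23.0) = 148.4 kg·m²·rad/s.
Combined I = 0.9590 + 1.980 + 0.2110 = 3.150 kg·m².
ω_f = L / I = 148.4 / 3.150 = 47.12 rad/s.
KE_i = ½ΣIω² = 3653 J; KE_f = ½(3.150)(47.12)² = 3497 J.

ΔKE lost ≈ 156 J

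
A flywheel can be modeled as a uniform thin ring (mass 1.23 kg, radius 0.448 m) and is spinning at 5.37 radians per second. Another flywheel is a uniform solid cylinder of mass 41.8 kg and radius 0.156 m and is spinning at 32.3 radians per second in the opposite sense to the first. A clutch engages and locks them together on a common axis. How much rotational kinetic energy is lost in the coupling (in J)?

No external torque acts about the common axis, so total angular momentum is conserved.
Moments of inertia: I_A = (1.23)(0.448)² = 0.2469 kg·m²; I_B = ½(41.8)(0.156)² = 0.5086 kg·m².
Taking A's sense as positive: L = (0.2469)(5.37) − (0.5086)(32.3) = -15.10 kg·m²·rad/s.
Combined I = 0.2469 + 0.5086 = 0.7555 kg·m².
ω_f = L / I = -15.10 / 0.7555 = -19.99 rad/s.
KE_i = ½ΣIω² = 268.9 J; KE_f = ½(0.7555)(19.99)² = 151.0 J.

ΔKE lost ≈ 118 J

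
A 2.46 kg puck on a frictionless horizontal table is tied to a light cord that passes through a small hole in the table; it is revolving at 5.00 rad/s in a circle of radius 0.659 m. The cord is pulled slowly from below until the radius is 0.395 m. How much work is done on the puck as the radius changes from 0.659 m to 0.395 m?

W ≈ 23.8 J

No torque about the axis ⇒ m r₁² ω₁ = m r₂² ω₂.
ω₂ = ω₁ (r₁/r₂)² = (5.00)(0.659/0.395)² = 13.92 rad/s.
W = ΔKE = ½m(v₂² − v₁²) = 23.82 J.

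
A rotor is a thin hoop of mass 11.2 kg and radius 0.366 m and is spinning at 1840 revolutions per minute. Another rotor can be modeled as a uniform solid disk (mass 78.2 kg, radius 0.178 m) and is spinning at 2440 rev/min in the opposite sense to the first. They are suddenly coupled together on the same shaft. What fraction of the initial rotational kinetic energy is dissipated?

No external torque acts about the common axis, so total angular momentum is conserved.
Moments of inertia: I_A = (11.2)(0.366)² = 1.500 kg·m²; I_B = ½(78.2)(0.178)² = 1.239 kg·m².
Taking A's sense as positive: L = (1.500)(1840) − (1.239)(2440) = -262.2 kg·m²·rpm.
Combined I = 1.500 + 1.239 = 2.739 kg·m².
ω_f = L / I = -262.2 / 2.739 = -95.73 rpm.
KE_i = ½ΣIω² = 68290 J; KE_f = ½(2.739)(10.02)² = 137.6 J.
Fraction dissipated = (KE_i − KE_f)/KE_i = 0.9980.

fraction ≈ 0.998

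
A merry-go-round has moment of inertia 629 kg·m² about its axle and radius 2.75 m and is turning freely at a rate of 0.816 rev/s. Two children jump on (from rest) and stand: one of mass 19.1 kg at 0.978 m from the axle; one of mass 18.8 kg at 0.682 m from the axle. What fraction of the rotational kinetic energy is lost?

fraction ≈ 0.0412

No external torque acts about the axle; L_before = L_after.
Added inertia Σmr² = (19.1)(0.978)² + (18.8)(0.682)² = 27.01 kg·m²; I_f = 629.0 + 27.01 = 656.0 kg·m².
ω_f = I_p ω_i / I_f = (629.0)(0.816) / 656.0 = 0.7824 rev/s.
KE_i = ½(629.0)(5.127 rad/s)² = 8267 J; KE_f = ½(656.0)(4.916)² = 7927 J.
Fraction lost = 0.04118.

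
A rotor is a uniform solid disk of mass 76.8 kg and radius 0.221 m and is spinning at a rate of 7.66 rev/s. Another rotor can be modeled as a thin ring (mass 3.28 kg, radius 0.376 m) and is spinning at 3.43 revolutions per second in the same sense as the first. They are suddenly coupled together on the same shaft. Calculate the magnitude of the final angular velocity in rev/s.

The coupling torques are internal; angular momentum about the shared axis is conserved.
Moments of inertia: I_A = ½(76.8)(0.221)² = 1.875 kg·m²; I_B = (3.28)(0.376)² = 0.4637 kg·m².
Taking A's sense as positive: L = (1.875)(7.66) + (0.4637)(3.43) = 15.96 kg·m²·rev/s.
Combined I = 1.875 + 0.4637 = 2.339 kg·m².
ω_f = L / I = 15.96 / 2.339 = 6.821 rev/s.

|ω_f| ≈ 6.82 rev/s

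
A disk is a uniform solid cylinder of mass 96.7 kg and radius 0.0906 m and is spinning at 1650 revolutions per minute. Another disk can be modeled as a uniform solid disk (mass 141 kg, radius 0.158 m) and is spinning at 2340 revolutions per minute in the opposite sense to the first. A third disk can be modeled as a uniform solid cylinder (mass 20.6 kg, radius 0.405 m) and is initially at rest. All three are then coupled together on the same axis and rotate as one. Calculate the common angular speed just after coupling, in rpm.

|ω_f| ≈ 900 rpm

No external torque acts about the common axis, so total angular momentum is conserved.
Moments of inertia: I_A = ½(96.7)(0.0906)² = 0.3969 kg·m²; I_B = ½(141)(0.158)² = 1.760 kg·m²; I_C = ½(20.6)(0.405)² = 1.689 kg·m².
Taking A's sense as positive: L = (0.3969)(1650) − (1.760)(2340) = -3463 kg·m²·rpm.
Combined I = 0.3969 + 1.760 + 1.689 = 3.846 kg·m².
ω_f = L / I = -3463 / 3.846 = -900.5 rpm.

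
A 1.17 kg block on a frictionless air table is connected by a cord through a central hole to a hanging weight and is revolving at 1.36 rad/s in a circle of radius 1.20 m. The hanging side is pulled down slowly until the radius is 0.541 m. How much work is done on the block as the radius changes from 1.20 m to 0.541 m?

The constraining force is radial, so m r² ω about the center is conserved.
ω₂ = ω₁ (r₁/r₂)² = (1.36)(1.20/0.541)² = 6.691 rad/s.
W = ΔKE = ½m(v₂² − v₁²) = 6.108 J.

W ≈ 6.11 J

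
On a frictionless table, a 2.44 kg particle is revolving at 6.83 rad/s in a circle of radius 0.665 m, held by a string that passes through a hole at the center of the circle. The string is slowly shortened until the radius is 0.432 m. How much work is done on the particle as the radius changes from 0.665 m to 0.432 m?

W ≈ 34.5 J

The constraining force is radial, so m r² ω about the center is conserved.
ω₂ = ω₁ (r₁/r₂)² = (6.83)(0.665/0.432)² = 16.18 rad/s.
W = ΔKE = ½m(v₂² − v₁²) = 34.47 J.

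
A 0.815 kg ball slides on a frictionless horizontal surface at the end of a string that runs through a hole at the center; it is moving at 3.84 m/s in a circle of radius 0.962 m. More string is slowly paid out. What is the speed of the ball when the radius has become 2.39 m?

Central (radial) force ⇒ zero torque about the center ⇒ m v r is constant.
v₂ = v₁ r₁ / r₂ = (3.84)(0.962) / (2.39) = 1.546 m/s.

v₂ ≈ 1.55 m/s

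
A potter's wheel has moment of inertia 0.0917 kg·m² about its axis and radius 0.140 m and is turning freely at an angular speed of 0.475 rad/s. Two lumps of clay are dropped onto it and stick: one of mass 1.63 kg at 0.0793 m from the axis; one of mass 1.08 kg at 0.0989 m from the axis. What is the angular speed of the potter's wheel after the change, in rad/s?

ω_f ≈ 0.387 rad/s

The added mass arrives with no angular momentum about the axis, and any external torque about the axis is negligible, so the system's angular momentum is conserved.
Added inertia Σmr² = (1.63)(0.0793)² + (1.08)(0.0989)² = 0.02081 kg·m²; I_f = 0.09170 + 0.02081 = 0.1125 kg·m².
ω_f = I_p ω_i / I_f = (0.09170)(0.475) / 0.1125 = 0.3871 rad/s.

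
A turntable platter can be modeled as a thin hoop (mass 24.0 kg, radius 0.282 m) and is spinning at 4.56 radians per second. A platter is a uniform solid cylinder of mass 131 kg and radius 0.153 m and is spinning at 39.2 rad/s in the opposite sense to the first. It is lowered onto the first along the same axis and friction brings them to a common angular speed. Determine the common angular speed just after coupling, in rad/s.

No external torque acts about the common axis, so total angular momentum is conserved.
Moments of inertia: I_A = (24.0)(0.282)² = 1.909 kg·m²; I_B = ½(131)(0.153)² = 1.533 kg·m².
Taking A's sense as positive: L = (1.909)(4.56) − (1.533)(39.2) = -51.40 kg·m²·rad/s.
Combined I = 1.909 + 1.533 = 3.442 kg·m².
ω_f = L / I = -51.40 / 3.442 = -14.93 rad/s.

|ω_f| ≈ 14.9 rad/s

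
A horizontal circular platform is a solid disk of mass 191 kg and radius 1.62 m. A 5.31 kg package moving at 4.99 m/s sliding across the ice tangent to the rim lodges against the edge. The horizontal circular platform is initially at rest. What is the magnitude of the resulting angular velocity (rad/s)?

|ω_f| ≈ 0.162 rad/s

About the central axle the impulsive forces during the collision are internal, so angular momentum about that axis is conserved.
I_p = ½(191)(1.62)² = 250.6 kg·m². Taking the sense of the package's angular momentum as positive, L_{package} = m v R = (5.31)(4.99)(1.62) = 42.92 kg·m²/s.
L_i = 0 + 42.92 = 42.92 kg·m²/s.
After sticking, I_f = I_p + m R² = 250.6 + (5.31)(1.62)² = 264.6 kg·m².
ω_f = L_i / I_f = 42.92 / 264.6 = 0.1622 rad/s.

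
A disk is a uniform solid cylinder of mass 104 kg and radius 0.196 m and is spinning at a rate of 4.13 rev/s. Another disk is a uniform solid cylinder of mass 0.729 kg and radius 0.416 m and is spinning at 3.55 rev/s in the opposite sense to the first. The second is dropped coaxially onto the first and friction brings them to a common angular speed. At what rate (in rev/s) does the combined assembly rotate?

|ω_f| ≈ 3.89 rev/s

The coupling torques are internal; angular momentum about the shared axis is conserved.
Moments of inertia: I_A = ½(104)(0.196)² = 1.998 kg·m²; I_B = ½(0.729)(0.416)² = 0.06308 kg·m².
Taking A's sense as positive: L = (1.998)(4.13) − (0.06308)(3.55) = 8.026 kg·m²·rev/s.
Combined I = 1.998 + 0.06308 = 2.061 kg·m².
ω_f = L / I = 8.026 / 2.061 = 3.895 rev/s.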